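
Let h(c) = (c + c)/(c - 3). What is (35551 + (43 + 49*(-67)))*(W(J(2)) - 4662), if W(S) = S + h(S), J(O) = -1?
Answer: -301300075/2 ≈ -1.5065e+8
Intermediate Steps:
h(c) = 2*c/(-3 + c) (h(c) = (2*c)/(-3 + c) = 2*c/(-3 + c))
W(S) = S + 2*S/(-3 + S)
(35551 + (43 + 49*(-67)))*(W(J(2)) - 4662) = (35551 + (43 + 49*(-67)))*(-(-1 - 1)/(-3 - 1) - 4662) = (35551 + (43 - 3283))*(-1*(-2)/(-4) - 4662) = (35551 - 3240)*(-1*(-¼)*(-2) - 4662) = 32311*(-½ - 4662) = 32311*(-9325/2) = -301300075/2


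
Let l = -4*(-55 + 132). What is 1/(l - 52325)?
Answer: -1/52633 ≈ -1.8999e-5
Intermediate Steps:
l = -308 (l = -4*77 = -308)
1/(l - 52325) = 1/(-308 - 52325) = 1/(-52633) = -1/52633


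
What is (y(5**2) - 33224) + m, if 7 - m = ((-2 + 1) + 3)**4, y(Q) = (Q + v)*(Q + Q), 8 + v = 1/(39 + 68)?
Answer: -3464931/107 ≈ -32383.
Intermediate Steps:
v = -855/107 (v = -8 + 1/(39 + 68) = -8 + 1/107 = -855/107 ≈ -7.9907)
y(Q) = 2*Q*(-855/107 + Q) (y(Q) = (Q - 855/107)*(Q + Q) = (-855/107 + Q)*(2*Q) = 2*Q*(-855/107 + Q))
m = -9 (m = 7 - ((-2 + 1) + 3)**4 = 7 - (-1 + 3)**4 = 7 - 1*2**4 = 7 - 1*16 = 7 - 16 = -9)
(y(5**2) - 33224) + m = ((2/107)*5**2*(-855 + 107*5**2) - 33224) - 9 = ((2/107)*25*(-855 + 107*25) - 33224) - 9 = ((2/107)*25*(-855 + 2675) - 33224) - 9 = ((2/107)*25*1820 - 33224) - 9 = (91000/107 - 33224) - 9 = -3463968/107 - 9 = -3464931/107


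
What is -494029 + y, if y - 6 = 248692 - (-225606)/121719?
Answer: -9953739461/40573 ≈ -2.4533e+5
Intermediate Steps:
y = 10090499156/40573 (y = 6 + (248692 - (-225606)/121719) = 6 + (248692 - 1*(-75202/40573)) = 6 + (248692 + 75202/40573) = 6 + 10090255718/40573 = 10090499156/40573 ≈ 2.4870e+5)
-494029 + y = -494029 + 10090499156/40573 = -9953739461/40573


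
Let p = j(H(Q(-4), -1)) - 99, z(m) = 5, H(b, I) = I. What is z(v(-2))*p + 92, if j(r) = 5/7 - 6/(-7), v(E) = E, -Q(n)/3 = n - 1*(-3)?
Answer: -2766/7 ≈ -395.14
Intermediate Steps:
Q(n) = -9 - 3*n (Q(n) = -3*(n - 1*(-3)) = -3*(n + 3) = -3*(3 + n) = -9 - 3*n)
j(r) = 11/7 (j(r) = 5*(1/7) - 6*(-1/7) = 5/7 + 6/7 = 11/7)
p = -682/7 (p = 11/7 - 99 = -682/7 ≈ -97.429)
z(v(-2))*p + 92 = 5*(-682/7) + 92 = -3410/7 + 92 = -2766/7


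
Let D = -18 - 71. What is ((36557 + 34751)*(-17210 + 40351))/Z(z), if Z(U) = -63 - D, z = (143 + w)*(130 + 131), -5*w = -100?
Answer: 825069214/13 ≈ 6.3467e+7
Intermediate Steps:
w = 20 (w = -1/5*(-100) = 20)
D = -89
z = 42543 (z = (143 + 20)*(130 + 131) = 163*261 = 42543)
Z(U) = 26 (Z(U) = -63 - 1*(-89) = -63 + 89 = 26)
((36557 + 34751)*(-17210 + 40351))/Z(z) = ((36557 + 34751)*(-17210 + 40351))/26 = (71308*23141)*(1/26) = 1650138428*(1/26) = 825069214/13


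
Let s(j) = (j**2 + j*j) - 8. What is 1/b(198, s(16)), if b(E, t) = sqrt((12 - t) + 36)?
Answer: -I*sqrt(114)/228 ≈ -0.046829*I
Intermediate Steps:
s(j) = -8 + 2*j**2 (s(j) = (j**2 + j**2) - 8 = 2*j**2 - 8 = -8 + 2*j**2)
b(E, t) = sqrt(48 - t)
1/b(198, s(16)) = 1/(sqrt(48 - (-8 + 2*16**2))) = 1/(sqrt(48 - (-8 + 2*256))) = 1/(sqrt(48 - (-8 + 512))) = 1/(sqrt(48 - 1*504)) = 1/(sqrt(48 - 504)) = 1/(sqrt(-456)) = 1/(2*I*sqrt(114)) = -I*sqrt(114)/228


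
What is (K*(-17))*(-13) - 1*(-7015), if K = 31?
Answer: 13866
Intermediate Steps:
(K*(-17))*(-13) - 1*(-7015) = (31*(-17))*(-13) - 1*(-7015) = -527*(-13) + 7015 = 6851 + 7015 = 13866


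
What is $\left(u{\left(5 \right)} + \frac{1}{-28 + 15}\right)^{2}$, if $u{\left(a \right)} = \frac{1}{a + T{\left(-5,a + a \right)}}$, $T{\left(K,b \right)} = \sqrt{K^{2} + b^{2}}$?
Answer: $\frac{967}{33800} - \frac{33 \sqrt{5}}{2600} \approx 0.0002286$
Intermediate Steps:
$u{\left(a \right)} = \frac{1}{a + \sqrt{25 + 4 a^{2}}}$ ($u{\left(a \right)} = \frac{1}{a + \sqrt{\left(-5\right)^{2} + \left(a + a\right)^{2}}} = \frac{1}{a + \sqrt{25 + \left(2 a\right)^{2}}} = \frac{1}{a + \sqrt{25 + 4 a^{2}}}$)
$\left(u{\left(5 \right)} + \frac{1}{-28 + 15}\right)^{2} = \left(\frac{1}{5 + \sqrt{25 + 4 \cdot 5^{2}}} + \frac{1}{-28 + 15}\right)^{2} = \left(\frac{1}{5 + \sqrt{25 + 4 \cdot 25}} + \frac{1}{-13}\right)^{2} = \left(\frac{1}{5 + \sqrt{25 + 100}} - \frac{1}{13}\right)^{2} = \left(\frac{1}{5 + \sqrt{125}} - \frac{1}{13}\right)^{2} = \left(\frac{1}{5 + 5 \sqrt{5}} - \frac{1}{13}\right)^{2} = \left(- \frac{1}{13} + \frac{1}{5 + 5 \sqrt{5}}\right)^{2}$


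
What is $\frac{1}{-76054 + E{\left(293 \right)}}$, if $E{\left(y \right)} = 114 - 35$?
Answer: $- \frac{1}{75975} \approx -1.3162 \cdot 10^{-5}$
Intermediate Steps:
$E{\left(y \right)} = 79$ ($E{\left(y \right)} = 114 - 35 = 79$)
$\frac{1}{-76054 + E{\left(293 \right)}} = \frac{1}{-76054 + 79} = \frac{1}{-75975} = - \frac{1}{75975}$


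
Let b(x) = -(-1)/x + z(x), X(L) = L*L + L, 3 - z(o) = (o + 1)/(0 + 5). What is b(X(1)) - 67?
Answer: -641/10 ≈ -64.100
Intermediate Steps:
z(o) = 14/5 - o/5 (z(o) = 3 - (o + 1)/(0 + 5) = 3 - (1 + o)/5 = 3 - (⅕ + o/5) = 3 + (-⅕ - o/5) = 14/5 - o/5)
X(L) = L + L² (X(L) = L² + L = L + L²)
b(x) = 14/5 + 1/x - x/5 (b(x) = -(-1)/x + (14/5 - x/5) = 1/x + (14/5 - x/5) = 14/5 + 1/x - x/5)
b(X(1)) - 67 = (5 + (1*(1 + 1))*(14 - (1 + 1)))/(5*((1*(1 + 1)))) - 67 = (5 + (1*2)*(14 - 2))/(5*((1*2))) - 67 = (⅕)*(5 + 2*(14 - 1*2))/2 - 67 = (⅕)*(½)*(5 + 2*(14 - 2)) - 67 = (⅕)*(½)*(5 + 2*12) - 67 = (⅕)*(½)*(5 + 24) - 67 = (⅕)*(½)*29 - 67 = 29/10 - 67 = -641/10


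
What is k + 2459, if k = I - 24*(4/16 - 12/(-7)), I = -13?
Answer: 16792/7 ≈ 2398.9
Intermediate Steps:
k = -421/7 (k = -13 - 24*(4/16 - 12/(-7)) = -13 - 24*(4*(1/16) - 12*(-⅐)) = -13 - 24*(¼ + 12/7) = -13 - 24*55/28 = -13 - 330/7 = -421/7 ≈ -60.143)
k + 2459 = -421/7 + 2459 = 16792/7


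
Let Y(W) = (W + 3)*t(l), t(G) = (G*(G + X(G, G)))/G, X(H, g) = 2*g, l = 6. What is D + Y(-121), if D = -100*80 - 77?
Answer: -10201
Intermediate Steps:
D = -8077 (D = -8000 - 77 = -8077)
t(G) = 3*G (t(G) = (G*(G + 2*G))/G = (G*(3*G))/G = (3*G²)/G = 3*G)
Y(W) = 54 + 18*W (Y(W) = (W + 3)*(3*6) = (3 + W)*18 = 54 + 18*W)
D + Y(-121) = -8077 + (54 + 18*(-121)) = -8077 + (54 - 2178) = -8077 - 2124 = -10201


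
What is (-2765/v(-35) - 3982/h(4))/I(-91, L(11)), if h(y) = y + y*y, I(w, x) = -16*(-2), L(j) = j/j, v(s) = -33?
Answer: -38053/10560 ≈ -3.6035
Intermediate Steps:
L(j) = 1
I(w, x) = 32
h(y) = y + y²
(-2765/v(-35) - 3982/h(4))/I(-91, L(11)) = (-2765/(-33) - 3982*1/(4*(1 + 4)))/32 = (-2765*(-1/33) - 3982/(4*5))*(1/32) = (2765/33 - 3982/20)*(1/32) = (2765/33 - 3982*1/20)*(1/32) = (2765/33 - 1991/10)*(1/32) = -38053/330*1/32 = -38053/10560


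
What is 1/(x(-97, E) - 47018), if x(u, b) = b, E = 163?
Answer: -1/46855 ≈ -2.1342e-5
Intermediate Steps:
1/(x(-97, E) - 47018) = 1/(163 - 47018) = 1/(-46855) = -1/46855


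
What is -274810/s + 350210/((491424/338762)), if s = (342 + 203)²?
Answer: 1761913469185553/7298260680 ≈ 2.4142e+5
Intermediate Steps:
s = 297025 (s = 545² = 297025)
-274810/s + 350210/((491424/338762)) = -274810/297025 + 350210/((491424/338762)) = -274810*1/297025 + 350210/((491424*(1/338762))) = -54962/59405 + 350210/(245712/169381) = -54962/59405 + 350210*(169381/245712) = -54962/59405 + 29659460005/122856 = 1761913469185553/7298260680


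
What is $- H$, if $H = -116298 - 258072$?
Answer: $374370$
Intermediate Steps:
$H = -374370$ ($H = -116298 - 258072 = -374370$)
$- H = \left(-1\right) \left(-374370\right) = 374370$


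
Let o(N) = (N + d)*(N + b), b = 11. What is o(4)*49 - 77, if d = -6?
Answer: -1547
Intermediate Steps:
o(N) = (-6 + N)*(11 + N) (o(N) = (N - 6)*(N + 11) = (-6 + N)*(11 + N))
o(4)*49 - 77 = (-66 + 4² + 5*4)*49 - 77 = (-66 + 16 + 20)*49 - 77 = -30*49 - 77 = -1470 - 77 = -1547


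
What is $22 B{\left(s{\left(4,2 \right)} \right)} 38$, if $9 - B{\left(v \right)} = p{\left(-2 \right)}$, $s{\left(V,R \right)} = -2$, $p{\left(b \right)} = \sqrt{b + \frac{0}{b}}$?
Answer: $7524 - 836 i \sqrt{2} \approx 7524.0 - 1182.3 i$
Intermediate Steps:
$p{\left(b \right)} = \sqrt{b}$ ($p{\left(b \right)} = \sqrt{b + 0} = \sqrt{b}$)
$B{\left(v \right)} = 9 - i \sqrt{2}$ ($B{\left(v \right)} = 9 - \sqrt{-2} = 9 - i \sqrt{2}$)
$22 B{\left(s{\left(4,2 \right)} \right)} 38 = 22 \left(9 - i \sqrt{2}\right) 38 = \left(198 - 22 i \sqrt{2}\right) 38 = 7524 - 836 i \sqrt{2}$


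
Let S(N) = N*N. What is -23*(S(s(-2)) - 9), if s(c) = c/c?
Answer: 184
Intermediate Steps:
s(c) = 1
S(N) = N²
-23*(S(s(-2)) - 9) = -23*(1² - 9) = -23*(1 - 9) = -23*(-8) = 184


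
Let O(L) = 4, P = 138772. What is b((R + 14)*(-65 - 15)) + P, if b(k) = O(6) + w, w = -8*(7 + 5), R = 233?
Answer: 138680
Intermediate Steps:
w = -96 (w = -8*12 = -96)
b(k) = -92 (b(k) = 4 - 96 = -92)
b((R + 14)*(-65 - 15)) + P = -92 + 138772 = 138680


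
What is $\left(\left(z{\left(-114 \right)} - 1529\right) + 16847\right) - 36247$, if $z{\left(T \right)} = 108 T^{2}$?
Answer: $1382639$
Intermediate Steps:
$\left(\left(z{\left(-114 \right)} - 1529\right) + 16847\right) - 36247 = \left(\left(108 \left(-114\right)^{2} - 1529\right) + 16847\right) - 36247 = \left(\left(108 \cdot 12996 - 1529\right) + 16847\right) - 36247 = \left(\left(1403568 - 1529\right) + 16847\right) - 36247 = \left(1402039 + 16847\right) - 36247 = 1418886 - 36247 = 1382639$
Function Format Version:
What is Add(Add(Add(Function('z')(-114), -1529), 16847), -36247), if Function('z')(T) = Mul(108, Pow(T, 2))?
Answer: 1382639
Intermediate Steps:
Add(Add(Add(Function('z')(-114), -1529), 16847), -36247) = Add(Add(Add(Mul(108, Pow(-114, 2)), -1529), 16847), -36247) = Add(Add(Add(Mul(108, 12996), -1529), 16847), -36247) = Add(Add(Add(1403568, -1529), 16847), -36247) = Add(Add(1402039, 16847), -36247) = Add(1418886, -36247) = 1382639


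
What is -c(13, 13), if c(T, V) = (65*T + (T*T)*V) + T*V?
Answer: -3211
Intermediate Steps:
c(T, V) = 65*T + T*V + V*T**2 (c(T, V) = (65*T + T**2*V) + T*V = (65*T + V*T**2) + T*V = 65*T + T*V + V*T**2)
-c(13, 13) = -13*(65 + 13 + 13*13) = -13*(65 + 13 + 169) = -13*247 = -1*3211 = -3211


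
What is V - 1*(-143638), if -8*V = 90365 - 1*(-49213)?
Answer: 504763/4 ≈ 1.2619e+5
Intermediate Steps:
V = -69789/4 (V = -(90365 - 1*(-49213))/8 = -(90365 + 49213)/8 = -⅛*139578 = -69789/4 ≈ -17447.)
V - 1*(-143638) = -69789/4 - 1*(-143638) = -69789/4 + 143638 = 504763/4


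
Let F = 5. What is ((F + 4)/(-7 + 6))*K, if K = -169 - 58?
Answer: 2043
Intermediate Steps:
K = -227
((F + 4)/(-7 + 6))*K = ((5 + 4)/(-7 + 6))*(-227) = (9/(-1))*(-227) = (9*(-1))*(-227) = -9*(-227) = 2043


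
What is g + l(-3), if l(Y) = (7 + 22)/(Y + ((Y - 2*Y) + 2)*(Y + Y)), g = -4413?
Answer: -145658/33 ≈ -4413.9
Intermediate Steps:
l(Y) = 29/(Y + 2*Y*(2 - Y)) (l(Y) = 29/(Y + (-Y + 2)*(2*Y)) = 29/(Y + (2 - Y)*(2*Y)) = 29/(Y + 2*Y*(2 - Y)))
g + l(-3) = -4413 - 29/(-3*(-5 + 2*(-3))) = -4413 - 29*(-⅓)/(-5 - 6) = -4413 - 29*(-⅓)/(-11) = -4413 - 29*(-⅓)*(-1/11) = -4413 - 29/33 = -145658/33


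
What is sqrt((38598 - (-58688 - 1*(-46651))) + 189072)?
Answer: sqrt(239707) ≈ 489.60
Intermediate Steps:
sqrt((38598 - (-58688 - 1*(-46651))) + 189072) = sqrt((38598 - (-58688 + 46651)) + 189072) = sqrt((38598 - 1*(-12037)) + 189072) = sqrt((38598 + 12037) + 189072) = sqrt(50635 + 189072) = sqrt(239707)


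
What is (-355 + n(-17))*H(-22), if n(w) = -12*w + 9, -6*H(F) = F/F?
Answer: 71/3 ≈ 23.667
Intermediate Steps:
H(F) = -⅙ (H(F) = -F/(6*F) = -⅙*1 = -⅙)
n(w) = 9 - 12*w
(-355 + n(-17))*H(-22) = (-355 + (9 - 12*(-17)))*(-⅙) = (-355 + (9 + 204))*(-⅙) = (-355 + 213)*(-⅙) = -142*(-⅙) = 71/3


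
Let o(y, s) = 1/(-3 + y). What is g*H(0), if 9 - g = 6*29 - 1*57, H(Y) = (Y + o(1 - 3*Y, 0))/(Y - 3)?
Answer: -18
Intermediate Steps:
H(Y) = (Y + 1/(-2 - 3*Y))/(-3 + Y) (H(Y) = (Y + 1/(-3 + (1 - 3*Y)))/(Y - 3) = (Y + 1/(-2 - 3*Y))/(-3 + Y))
g = -108 (g = 9 - (6*29 - 1*57) = 9 - (174 - 57) = 9 - 1*117 = 9 - 117 = -108)
g*H(0) = -108*(-1 + 0*(2 + 3*0))/((-3 + 0)*(2 + 3*0)) = -108*(-1 + 0*(2 + 0))/((-3)*(2 + 0)) = -(-36)*(-1 + 0*2)/2 = -(-36)*(-1 + 0)/2 = -(-36)*(-1)/2 = -108*⅙ = -18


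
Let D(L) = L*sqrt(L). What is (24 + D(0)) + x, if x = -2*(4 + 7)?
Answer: 2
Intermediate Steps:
D(L) = L**(3/2)
x = -22 (x = -2*11 = -22)
(24 + D(0)) + x = (24 + 0**(3/2)) - 22 = (24 + 0) - 22 = 24 - 22 = 2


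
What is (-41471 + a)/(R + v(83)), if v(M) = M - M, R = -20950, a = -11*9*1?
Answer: 4157/2095 ≈ 1.9842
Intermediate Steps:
a = -99 (a = -99*1 = -99)
v(M) = 0
(-41471 + a)/(R + v(83)) = (-41471 - 99)/(-20950 + 0) = -41570/(-20950) = -41570*(-1/20950) = 4157/2095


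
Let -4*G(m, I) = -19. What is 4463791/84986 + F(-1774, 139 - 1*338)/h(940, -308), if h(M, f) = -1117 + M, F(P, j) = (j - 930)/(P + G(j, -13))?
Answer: 5591090259763/106455928194 ≈ 52.520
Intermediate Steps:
G(m, I) = 19/4 (G(m, I) = -¼*(-19) = 19/4)
F(P, j) = (-930 + j)/(19/4 + P) (F(P, j) = (j - 930)/(P + 19/4) = (-930 + j)/(19/4 + P))
4463791/84986 + F(-1774, 139 - 1*338)/h(940, -308) = 4463791/84986 + (4*(-930 + (139 - 1*338))/(19 + 4*(-1774)))/(-1117 + 940) = 4463791*(1/84986) + (4*(-930 + (139 - 338))/(19 - 7096))/(-177) = 4463791/84986 + (4*(-930 - 199)/(-7077))*(-1/177) = 4463791/84986 + (4*(-1/7077)*(-1129))*(-1/177) = 4463791/84986 + (4516/7077)*(-1/177) = 4463791/84986 - 4516/1252629 = 5591090259763/106455928194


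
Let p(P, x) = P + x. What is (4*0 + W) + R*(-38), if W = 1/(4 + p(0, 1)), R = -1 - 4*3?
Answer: 2471/5 ≈ 494.20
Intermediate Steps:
R = -13 (R = -1 - 12 = -13)
W = ⅕ (W = 1/(4 + (0 + 1)) = 1/(4 + 1) = 1/5 = ⅕ ≈ 0.20000)
(4*0 + W) + R*(-38) = (4*0 + ⅕) - 13*(-38) = (0 + ⅕) + 494 = ⅕ + 494 = 2471/5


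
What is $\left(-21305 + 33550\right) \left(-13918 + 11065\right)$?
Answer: $-34934985$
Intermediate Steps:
$\left(-21305 + 33550\right) \left(-13918 + 11065\right) = 12245 \left(-2853\right) = -34934985$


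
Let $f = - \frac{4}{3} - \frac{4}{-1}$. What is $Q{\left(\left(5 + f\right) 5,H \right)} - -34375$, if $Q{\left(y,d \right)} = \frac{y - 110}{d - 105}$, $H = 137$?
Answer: $\frac{3299785}{96} \approx 34373.0$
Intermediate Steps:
$f = \frac{8}{3}$ ($f = \left(-4\right) \frac{1}{3} - -4 = - \frac{4}{3} + 4 = \frac{8}{3} \approx 2.6667$)
$Q{\left(y,d \right)} = \frac{-110 + y}{-105 + d}$
$Q{\left(\left(5 + f\right) 5,H \right)} - -34375 = \frac{-110 + \left(5 + \frac{8}{3}\right) 5}{-105 + 137} - -34375 = \frac{-110 + \frac{23}{3} \cdot 5}{32} + 34375 = \frac{-110 + \frac{115}{3}}{32} + 34375 = \frac{1}{32} \left(- \frac{215}{3}\right) + 34375 = - \frac{215}{96} + 34375 = \frac{3299785}{96}$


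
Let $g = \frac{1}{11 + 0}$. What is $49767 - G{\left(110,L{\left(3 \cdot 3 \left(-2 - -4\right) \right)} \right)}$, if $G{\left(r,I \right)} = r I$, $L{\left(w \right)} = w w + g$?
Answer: $14117$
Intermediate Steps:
$g = \frac{1}{11} \approx 0.090909$
$L{\left(w \right)} = \frac{1}{11} + w^{2}$ ($L{\left(w \right)} = w w + \frac{1}{11} = w^{2} + \frac{1}{11} = \frac{1}{11} + w^{2}$)
$G{\left(r,I \right)} = I r$
$49767 - G{\left(110,L{\left(3 \cdot 3 \left(-2 - -4\right) \right)} \right)} = 49767 - \left(\frac{1}{11} + \left(3 \cdot 3 \left(-2 - -4\right)\right)^{2}\right) 110 = 49767 - \left(\frac{1}{11} + \left(9 \left(-2 + 4\right)\right)^{2}\right) 110 = 49767 - \left(\frac{1}{11} + \left(9 \cdot 2\right)^{2}\right) 110 = 49767 - \left(\frac{1}{11} + 18^{2}\right) 110 = 49767 - \left(\frac{1}{11} + 324\right) 110 = 49767 - \frac{3565}{11} \cdot 110 = 49767 - 35650 = 14117$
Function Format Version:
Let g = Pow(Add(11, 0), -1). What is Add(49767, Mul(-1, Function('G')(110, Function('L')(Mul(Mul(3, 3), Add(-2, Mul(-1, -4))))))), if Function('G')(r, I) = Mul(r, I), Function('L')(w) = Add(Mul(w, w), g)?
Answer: 14117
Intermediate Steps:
g = Rational(1, 11) (g = Pow(11, -1) = Rational(1, 11) ≈ 0.090909)
Function('L')(w) = Add(Rational(1, 11), Pow(w, 2)) (Function('L')(w) = Add(Mul(w, w), Rational(1, 11)) = Add(Pow(w, 2), Rational(1, 11)) = Add(Rational(1, 11), Pow(w, 2)))
Function('G')(r, I) = Mul(I, r)
Add(49767, Mul(-1, Function('G')(110, Function('L')(Mul(Mul(3, 3), Add(-2, Mul(-1, -4))))))) = Add(49767, Mul(-1, Mul(Add(Rational(1, 11), Pow(Mul(Mul(3, 3), Add(-2, Mul(-1, -4))), 2)), 110))) = Add(49767, Mul(-1, Mul(Add(Rational(1, 11), Pow(Mul(9, Add(-2, 4)), 2)), 110))) = Add(49767, Mul(-1, Mul(Add(Rational(1, 11), Pow(Mul(9, 2), 2)), 110))) = Add(49767, Mul(-1, Mul(Add(Rational(1, 11), Pow(18, 2)), 110))) = Add(49767, Mul(-1, Mul(Add(Rational(1, 11), 324), 110))) = Add(49767, Mul(-1, Mul(Rational(3565, 11), 110))) = Add(49767, Mul(-1, 35650)) = Add(49767, -35650) = 14117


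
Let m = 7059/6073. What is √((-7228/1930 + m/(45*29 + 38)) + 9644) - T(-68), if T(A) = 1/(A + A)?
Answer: 1/136 + √597175210881986127352915/7870577635 ≈ 98.192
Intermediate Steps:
T(A) = 1/(2*A)
m = 7059/6073 (m = 7059*(1/6073) = 7059/6073 ≈ 1.1624)
√((-7228/1930 + m/(45*29 + 38)) + 9644) - T(-68) = √((-7228/1930 + 7059/(6073*(45*29 + 38))) + 9644) - 1/(2*(-68)) = √((-7228*1/1930 + 7059/(6073*(1305 + 38))) + 9644) - (-1)/(2*68) = √((-3614/965 + (7059/6073)/1343) + 9644) - 1*(-1/136) = √((-3614/965 + (7059/6073)*(1/1343)) + 9644) + 1/136 = √((-3614/965 + 7059/8156039) + 9644) + 1/136 = √(-29469113011/7870577635 + 9644) + 1/136 = √(75874381598929/7870577635) + 1/136 = √597175210881986127352915/7870577635 + 1/136 = 1/136 + √597175210881986127352915/7870577635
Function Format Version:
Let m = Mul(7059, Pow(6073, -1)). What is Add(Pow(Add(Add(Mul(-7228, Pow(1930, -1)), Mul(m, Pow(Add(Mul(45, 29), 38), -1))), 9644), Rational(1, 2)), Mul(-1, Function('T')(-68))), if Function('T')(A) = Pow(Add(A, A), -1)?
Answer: Add(Rational(1, 136), Mul(Rational(1, 7870577635), Pow(597175210881986127352915, Rational(1, 2)))) ≈ 98.192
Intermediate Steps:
Function('T')(A) = Mul(Rational(1, 2), Pow(A, -1)) (Function('T')(A) = Pow(Mul(2, A), -1) = Mul(Rational(1, 2), Pow(A, -1)))
m = Rational(7059, 6073) (m = Mul(7059, Rational(1, 6073)) = Rational(7059, 6073) ≈ 1.1624)
Add(Pow(Add(Add(Mul(-7228, Pow(1930, -1)), Mul(m, Pow(Add(Mul(45, 29), 38), -1))), 9644), Rational(1, 2)), Mul(-1, Function('T')(-68))) = Add(Pow(Add(Add(Mul(-7228, Pow(1930, -1)), Mul(Rational(7059, 6073), Pow(Add(Mul(45, 29), 38), -1))), 9644), Rational(1, 2)), Mul(-1, Mul(Rational(1, 2), Pow(-68, -1)))) = Add(Pow(Add(Add(Mul(-7228, Rational(1, 1930)), Mul(Rational(7059, 6073), Pow(Add(1305, 38), -1))), 9644), Rational(1, 2)), Mul(-1, Mul(Rational(1, 2), Rational(-1, 68)))) = Add(Pow(Add(Add(Rational(-3614, 965), Mul(Rational(7059, 6073), Pow(1343, -1))), 9644), Rational(1, 2)), Mul(-1, Rational(-1, 136))) = Add(Pow(Add(Add(Rational(-3614, 965), Mul(Rational(7059, 6073), Rational(1, 1343))), 9644), Rational(1, 2)), Rational(1, 136)) = Add(Pow(Add(Add(Rational(-3614, 965), Rational(7059, 8156039)), 9644), Rational(1, 2)), Rational(1, 136)) = Add(Pow(Add(Rational(-29469113011, 7870577635), 9644), Rational(1, 2)), Rational(1, 136)) = Add(Pow(Rational(75874381598929, 7870577635), Rational(1, 2)), Rational(1, 136)) = Add(Mul(Rational(1, 7870577635), Pow(597175210881986127352915, Rational(1, 2))), Rational(1, 136)) = Add(Rational(1, 136), Mul(Rational(1, 7870577635), Pow(597175210881986127352915, Rational(1, 2))))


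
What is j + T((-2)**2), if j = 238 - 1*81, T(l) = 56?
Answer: 213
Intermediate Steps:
j = 157 (j = 238 - 81 = 157)
j + T((-2)**2) = 157 + 56 = 213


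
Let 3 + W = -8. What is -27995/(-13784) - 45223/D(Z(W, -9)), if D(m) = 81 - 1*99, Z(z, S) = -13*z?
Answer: 311928871/124056 ≈ 2514.4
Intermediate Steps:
W = -11 (W = -3 - 8 = -11)
D(m) = -18 (D(m) = 81 - 99 = -18)
-27995/(-13784) - 45223/D(Z(W, -9)) = -27995/(-13784) - 45223/(-18) = -27995*(-1/13784) - 45223*(-1/18) = 27995/13784 + 45223/18 = 311928871/124056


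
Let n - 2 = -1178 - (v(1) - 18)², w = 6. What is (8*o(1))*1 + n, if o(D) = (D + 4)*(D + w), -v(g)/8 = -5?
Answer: -1380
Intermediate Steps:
v(g) = 40 (v(g) = -8*(-5) = 40)
o(D) = (4 + D)*(6 + D) (o(D) = (D + 4)*(D + 6) = (4 + D)*(6 + D))
n = -1660 (n = 2 + (-1178 - (40 - 18)²) = 2 + (-1178 - 1*22²) = 2 + (-1178 - 1*484) = 2 + (-1178 - 484) = 2 - 1662 = -1660)
(8*o(1))*1 + n = (8*(24 + 1² + 10*1))*1 - 1660 = (8*(24 + 1 + 10))*1 - 1660 = (8*35)*1 - 1660 = 280*1 - 1660 = 280 - 1660 = -1380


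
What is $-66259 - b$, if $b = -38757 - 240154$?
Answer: $212652$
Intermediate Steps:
$b = -278911$
$-66259 - b = -66259 - -278911 = -66259 + 278911 = 212652$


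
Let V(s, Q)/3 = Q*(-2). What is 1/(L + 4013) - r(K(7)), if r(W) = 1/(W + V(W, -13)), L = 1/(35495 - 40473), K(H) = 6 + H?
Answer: -19523715/1817880883 ≈ -0.010740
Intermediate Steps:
V(s, Q) = -6*Q (V(s, Q) = 3*(Q*(-2)) = 3*(-2*Q) = -6*Q)
L = -1/4978 (L = 1/(-4978) = -1/4978 ≈ -0.00020088)
r(W) = 1/(78 + W) (r(W) = 1/(W - 6*(-13)) = 1/(W + 78) = 1/(78 + W))
1/(L + 4013) - r(K(7)) = 1/(-1/4978 + 4013) - 1/(78 + (6 + 7)) = 1/(19976713/4978) - 1/(78 + 13) = 4978/19976713 - 1/91 = -19523715/1817880883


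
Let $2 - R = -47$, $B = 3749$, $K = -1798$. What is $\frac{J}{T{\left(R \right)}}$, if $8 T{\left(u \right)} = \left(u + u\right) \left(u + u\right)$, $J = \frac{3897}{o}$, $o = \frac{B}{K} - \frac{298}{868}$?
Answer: $- \frac{389267}{291207} \approx -1.3367$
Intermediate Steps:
$R = 49$ ($R = 2 - -47 = 2 + 47 = 49$)
$o = - \frac{15282}{6293}$ ($o = \frac{3749}{-1798} - \frac{298}{868} = 3749 \left(- \frac{1}{1798}\right) - \frac{149}{434} = - \frac{3749}{1798} - \frac{149}{434} = - \frac{15282}{6293} \approx -2.4284$)
$J = - \frac{2724869}{1698}$ ($J = \frac{3897}{- \frac{15282}{6293}} = 3897 \left(- \frac{6293}{15282}\right) = - \frac{2724869}{1698} \approx -1604.8$)
$T{\left(u \right)} = \frac{u^{2}}{2}$ ($T{\left(u \right)} = \frac{\left(u + u\right) \left(u + u\right)}{8} = \frac{2 u 2 u}{8} = \frac{4 u^{2}}{8} = \frac{u^{2}}{2}$)
$\frac{J}{T{\left(R \right)}} = - \frac{2724869}{1698 \frac{49^{2}}{2}} = - \frac{2724869}{1698 \cdot \frac{1}{2} \cdot 2401} = - \frac{2724869}{1698 \cdot \frac{2401}{2}} = \left(- \frac{2724869}{1698}\right) \frac{2}{2401} = - \frac{389267}{291207}$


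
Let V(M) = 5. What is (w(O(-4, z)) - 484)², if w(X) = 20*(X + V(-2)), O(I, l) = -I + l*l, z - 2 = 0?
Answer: 50176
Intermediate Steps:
z = 2 (z = 2 + 0 = 2)
O(I, l) = l² - I (O(I, l) = -I + l² = l² - I)
w(X) = 100 + 20*X (w(X) = 20*(X + 5) = 20*(5 + X) = 100 + 20*X)
(w(O(-4, z)) - 484)² = ((100 + 20*(2² - 1*(-4))) - 484)² = ((100 + 20*(4 + 4)) - 484)² = ((100 + 20*8) - 484)² = ((100 + 160) - 484)² = (260 - 484)² = (-224)² = 50176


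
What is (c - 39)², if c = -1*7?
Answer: 2116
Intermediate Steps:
c = -7
(c - 39)² = (-7 - 39)² = (-46)² = 2116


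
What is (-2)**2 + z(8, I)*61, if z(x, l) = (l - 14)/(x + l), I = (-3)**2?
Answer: -237/17 ≈ -13.941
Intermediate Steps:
I = 9
z(x, l) = (-14 + l)/(l + x)
(-2)**2 + z(8, I)*61 = (-2)**2 + ((-14 + 9)/(9 + 8))*61 = 4 + (-5/17)*61 = 4 + ((1/17)*(-5))*61 = 4 - 5/17*61 = 4 - 305/17 = -237/17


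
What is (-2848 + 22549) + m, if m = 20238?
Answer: 39939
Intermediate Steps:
(-2848 + 22549) + m = (-2848 + 22549) + 20238 = 19701 + 20238 = 39939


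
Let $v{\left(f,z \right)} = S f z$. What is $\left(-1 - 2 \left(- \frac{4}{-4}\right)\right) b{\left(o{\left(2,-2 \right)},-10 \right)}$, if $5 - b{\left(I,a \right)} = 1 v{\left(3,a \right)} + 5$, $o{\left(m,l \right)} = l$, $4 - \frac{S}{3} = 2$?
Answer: $-540$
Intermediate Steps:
$S = 6$ ($S = 12 - 6 = 6$)
$v{\left(f,z \right)} = 6 f z$
$b{\left(I,a \right)} = - 18 a$ ($b{\left(I,a \right)} = 5 - \left(1 \cdot 6 \cdot 3 a + 5\right) = 5 - \left(1 \cdot 18 a + 5\right) = 5 - \left(18 a + 5\right) = 5 - \left(5 + 18 a\right) = - 18 a$)
$\left(-1 - 2 \left(- \frac{4}{-4}\right)\right) b{\left(o{\left(2,-2 \right)},-10 \right)} = \left(-1 - 2 \left(- \frac{4}{-4}\right)\right) \left(\left(-18\right) \left(-10\right)\right) = \left(-1 - 2 \left(\left(-4\right) \left(- \frac{1}{4}\right)\right)\right) 180 = \left(-1 - 2\right) 180 = \left(-3\right) 180 = -540$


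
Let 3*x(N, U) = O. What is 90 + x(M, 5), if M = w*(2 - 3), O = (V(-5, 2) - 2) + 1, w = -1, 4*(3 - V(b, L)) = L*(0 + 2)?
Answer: 271/3 ≈ 90.333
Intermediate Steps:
V(b, L) = 3 - L/2 (V(b, L) = 3 - L*(0 + 2)/4 = 3 - L*2/4 = 3 - L/2)
O = 1 (O = ((3 - 1/2*2) - 2) + 1 = ((3 - 1) - 2) + 1 = (2 - 2) + 1 = 0 + 1 = 1)
M = 1 (M = -(2 - 3) = -1*(-1) = 1)
x(N, U) = 1/3 (x(N, U) = (1/3)*1 = 1/3)
90 + x(M, 5) = 90 + 1/3 = 271/3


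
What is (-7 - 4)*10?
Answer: -110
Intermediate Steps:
(-7 - 4)*10 = -11*10 = -110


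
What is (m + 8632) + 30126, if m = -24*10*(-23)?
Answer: 44278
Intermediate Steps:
m = 5520 (m = -240*(-23) = 5520)
(m + 8632) + 30126 = (5520 + 8632) + 30126 = 14152 + 30126 = 44278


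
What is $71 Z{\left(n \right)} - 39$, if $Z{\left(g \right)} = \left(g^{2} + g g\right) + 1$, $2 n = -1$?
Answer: $\frac{135}{2} \approx 67.5$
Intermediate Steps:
$n = - \frac{1}{2}$ ($n = \frac{1}{2} \left(-1\right) = - \frac{1}{2} \approx -0.5$)
$Z{\left(g \right)} = 1 + 2 g^{2}$ ($Z{\left(g \right)} = \left(g^{2} + g^{2}\right) + 1 = 2 g^{2} + 1 = 1 + 2 g^{2}$)
$71 Z{\left(n \right)} - 39 = 71 \left(1 + 2 \left(- \frac{1}{2}\right)^{2}\right) - 39 = 71 \left(1 + 2 \cdot \frac{1}{4}\right) - 39 = 71 \left(1 + \frac{1}{2}\right) - 39 = 71 \cdot \frac{3}{2} - 39 = \frac{213}{2} - 39 = \frac{135}{2}$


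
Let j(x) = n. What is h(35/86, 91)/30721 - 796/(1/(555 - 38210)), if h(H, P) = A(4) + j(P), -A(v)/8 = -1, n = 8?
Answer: 920812206996/30721 ≈ 2.9973e+7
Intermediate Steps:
j(x) = 8
A(v) = 8 (A(v) = -8*(-1) = 8)
h(H, P) = 16 (h(H, P) = 8 + 8 = 16)
h(35/86, 91)/30721 - 796/(1/(555 - 38210)) = 16/30721 - 796/(1/(555 - 38210)) = 16*(1/30721) - 796/(1/(-37655)) = 16/30721 - 796/(-1/37655) = 16/30721 - 796*(-37655) = 16/30721 + 29973380 = 920812206996/30721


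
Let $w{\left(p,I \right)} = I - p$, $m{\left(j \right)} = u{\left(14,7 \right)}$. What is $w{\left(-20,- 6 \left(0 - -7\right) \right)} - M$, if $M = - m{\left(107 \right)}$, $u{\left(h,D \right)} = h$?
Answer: $-8$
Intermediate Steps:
$m{\left(j \right)} = 14$
$M = -14$ ($M = \left(-1\right) 14 = -14$)
$w{\left(-20,- 6 \left(0 - -7\right) \right)} - M = \left(- 6 \left(0 - -7\right) - -20\right) - -14 = \left(- 6 \left(0 + 7\right) + 20\right) + 14 = \left(\left(-6\right) 7 + 20\right) + 14 = \left(-42 + 20\right) + 14 = -22 + 14 = -8$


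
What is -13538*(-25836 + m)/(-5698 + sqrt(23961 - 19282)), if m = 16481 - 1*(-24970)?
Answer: 240906733452/6492505 + 42279174*sqrt(4679)/6492505 ≈ 37551.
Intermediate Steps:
m = 41451 (m = 16481 + 24970 = 41451)
-13538*(-25836 + m)/(-5698 + sqrt(23961 - 19282)) = -13538*(-25836 + 41451)/(-5698 + sqrt(23961 - 19282)) = -13538*15615/(-5698 + sqrt(4679)) = -13538/(-5698/15615 + sqrt(4679)/15615)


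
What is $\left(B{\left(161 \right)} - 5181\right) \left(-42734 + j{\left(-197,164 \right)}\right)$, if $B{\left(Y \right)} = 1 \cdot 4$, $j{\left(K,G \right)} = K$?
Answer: $222253787$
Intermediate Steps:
$B{\left(Y \right)} = 4$
$\left(B{\left(161 \right)} - 5181\right) \left(-42734 + j{\left(-197,164 \right)}\right) = \left(4 - 5181\right) \left(-42734 - 197\right) = \left(-5177\right) \left(-42931\right) = 222253787$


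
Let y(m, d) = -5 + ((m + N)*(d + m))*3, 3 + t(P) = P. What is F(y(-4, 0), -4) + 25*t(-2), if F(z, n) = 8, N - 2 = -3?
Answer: -117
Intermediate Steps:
N = -1 (N = 2 - 3 = -1)
t(P) = -3 + P
y(m, d) = -5 + 3*(-1 + m)*(d + m) (y(m, d) = -5 + ((m - 1)*(d + m))*3 = -5 + ((-1 + m)*(d + m))*3 = -5 + 3*(-1 + m)*(d + m))
F(y(-4, 0), -4) + 25*t(-2) = 8 + 25*(-3 - 2) = 8 + 25*(-5) = 8 - 125 = -117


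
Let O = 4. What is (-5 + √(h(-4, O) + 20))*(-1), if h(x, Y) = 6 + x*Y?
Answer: 5 - √10 ≈ 1.8377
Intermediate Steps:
h(x, Y) = 6 + Y*x
(-5 + √(h(-4, O) + 20))*(-1) = (-5 + √((6 + 4*(-4)) + 20))*(-1) = (-5 + √((6 - 16) + 20))*(-1) = (-5 + √(-10 + 20))*(-1) = (-5 + √10)*(-1) = 5 - √10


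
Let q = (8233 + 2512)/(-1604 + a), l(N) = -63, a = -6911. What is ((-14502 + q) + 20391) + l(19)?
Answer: 9919529/1703 ≈ 5824.7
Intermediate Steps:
q = -2149/1703 (q = (8233 + 2512)/(-1604 - 6911) = 10745/(-8515) = 10745*(-1/8515) = -2149/1703 ≈ -1.2619)
((-14502 + q) + 20391) + l(19) = ((-14502 - 2149/1703) + 20391) - 63 = (-24699055/1703 + 20391) - 63 = 10026818/1703 - 63 = 9919529/1703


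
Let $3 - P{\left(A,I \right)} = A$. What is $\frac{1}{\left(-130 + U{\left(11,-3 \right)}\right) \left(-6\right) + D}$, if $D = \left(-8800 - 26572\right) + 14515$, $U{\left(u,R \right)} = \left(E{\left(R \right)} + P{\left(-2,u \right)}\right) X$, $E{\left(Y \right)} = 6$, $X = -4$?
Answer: $- \frac{1}{19813} \approx -5.0472 \cdot 10^{-5}$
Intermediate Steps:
$P{\left(A,I \right)} = 3 - A$
$U{\left(u,R \right)} = -44$ ($U{\left(u,R \right)} = \left(6 + \left(3 - -2\right)\right) \left(-4\right) = \left(6 + \left(3 + 2\right)\right) \left(-4\right) = \left(6 + 5\right) \left(-4\right) = 11 \left(-4\right) = -44$)
$D = -20857$ ($D = -35372 + 14515 = -20857$)
$\frac{1}{\left(-130 + U{\left(11,-3 \right)}\right) \left(-6\right) + D} = \frac{1}{\left(-130 - 44\right) \left(-6\right) - 20857} = \frac{1}{\left(-174\right) \left(-6\right) - 20857} = \frac{1}{1044 - 20857} = \frac{1}{-19813} = - \frac{1}{19813}$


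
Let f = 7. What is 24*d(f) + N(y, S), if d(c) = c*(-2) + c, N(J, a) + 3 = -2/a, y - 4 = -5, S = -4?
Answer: -341/2 ≈ -170.50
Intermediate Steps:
y = -1 (y = 4 - 5 = -1)
N(J, a) = -3 - 2/a
d(c) = -c (d(c) = -2*c + c = -c)
24*d(f) + N(y, S) = 24*(-1*7) + (-3 - 2/(-4)) = 24*(-7) + (-3 - 2*(-¼)) = -168 + (-3 + ½) = -168 - 5/2 = -341/2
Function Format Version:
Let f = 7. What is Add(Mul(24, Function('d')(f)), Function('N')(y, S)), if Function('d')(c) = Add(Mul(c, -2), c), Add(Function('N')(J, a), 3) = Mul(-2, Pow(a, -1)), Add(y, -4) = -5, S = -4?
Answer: Rational(-341, 2) ≈ -170.50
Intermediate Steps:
y = -1 (y = Add(4, -5) = -1)
Function('N')(J, a) = Add(-3, Mul(-2, Pow(a, -1)))
Function('d')(c) = Mul(-1, c) (Function('d')(c) = Add(Mul(-2, c), c) = Mul(-1, c))
Add(Mul(24, Function('d')(f)), Function('N')(y, S)) = Add(Mul(24, Mul(-1, 7)), Add(-3, Mul(-2, Pow(-4, -1)))) = Add(Mul(24, -7), Add(-3, Mul(-2, Rational(-1, 4)))) = Add(-168, Add(-3, Rational(1, 2))) = Add(-168, Rational(-5, 2)) = Rational(-341, 2)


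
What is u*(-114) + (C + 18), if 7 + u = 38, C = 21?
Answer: -3495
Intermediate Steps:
u = 31 (u = -7 + 38 = 31)
u*(-114) + (C + 18) = 31*(-114) + (21 + 18) = -3534 + 39 = -3495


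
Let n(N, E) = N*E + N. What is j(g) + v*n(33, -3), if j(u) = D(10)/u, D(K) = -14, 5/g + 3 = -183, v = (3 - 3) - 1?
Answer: 2934/5 ≈ 586.80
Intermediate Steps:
n(N, E) = N + E*N (n(N, E) = E*N + N = N + E*N)
v = -1 (v = 0 - 1 = -1)
g = -5/186 (g = 5/(-3 - 183) = 5/(-186) = 5*(-1/186) = -5/186 ≈ -0.026882)
j(u) = -14/u
j(g) + v*n(33, -3) = -14/(-5/186) - 33*(1 - 3) = -14*(-186/5) - 33*(-2) = 2604/5 - 1*(-66) = 2604/5 + 66 = 2934/5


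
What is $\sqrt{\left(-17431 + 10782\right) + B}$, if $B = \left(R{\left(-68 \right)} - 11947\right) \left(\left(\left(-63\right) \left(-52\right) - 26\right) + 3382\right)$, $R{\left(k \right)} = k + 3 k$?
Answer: $i \sqrt{81043057} \approx 9002.4 i$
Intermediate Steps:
$R{\left(k \right)} = 4 k$
$B = -81036408$ ($B = \left(4 \left(-68\right) - 11947\right) \left(\left(\left(-63\right) \left(-52\right) - 26\right) + 3382\right) = \left(-272 - 11947\right) \left(\left(3276 - 26\right) + 3382\right) = - 12219 \left(3250 + 3382\right) = \left(-12219\right) 6632 = -81036408$)
$\sqrt{\left(-17431 + 10782\right) + B} = \sqrt{\left(-17431 + 10782\right) - 81036408} = \sqrt{-6649 - 81036408} = \sqrt{-81043057} = i \sqrt{81043057}$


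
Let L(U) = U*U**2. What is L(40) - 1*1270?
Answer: 62730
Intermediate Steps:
L(U) = U**3
L(40) - 1*1270 = 40**3 - 1*1270 = 64000 - 1270 = 62730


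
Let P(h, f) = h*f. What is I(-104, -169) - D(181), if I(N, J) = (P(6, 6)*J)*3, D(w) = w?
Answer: -18433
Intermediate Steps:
P(h, f) = f*h
I(N, J) = 108*J (I(N, J) = ((6*6)*J)*3 = (36*J)*3 = 108*J)
I(-104, -169) - D(181) = 108*(-169) - 1*181 = -18252 - 181 = -18433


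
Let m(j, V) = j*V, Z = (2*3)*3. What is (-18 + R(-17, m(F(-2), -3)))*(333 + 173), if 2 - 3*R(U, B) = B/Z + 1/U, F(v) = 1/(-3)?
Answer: -4025483/459 ≈ -8770.1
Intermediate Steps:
Z = 18 (Z = 6*3 = 18)
F(v) = -1/3
m(j, V) = V*j
R(U, B) = 2/3 - 1/(3*U) - B/54 (R(U, B) = 2/3 - (B/18 + 1/U)/3 = 2/3 - (1/U + B/18)/3 = 2/3 + (-1/(3*U) - B/54) = 2/3 - 1/(3*U) - B/54)
(-18 + R(-17, m(F(-2), -3)))*(333 + 173) = (-18 + (1/54)*(-18 - 17*(36 - (-3)*(-1)/3))/(-17))*(333 + 173) = (-18 + (1/54)*(-1/17)*(-18 - 17*(36 - 1*1)))*506 = (-18 + (1/54)*(-1/17)*(-18 - 17*(36 - 1)))*506 = (-18 + (1/54)*(-1/17)*(-18 - 17*35))*506 = (-18 + (1/54)*(-1/17)*(-18 - 595))*506 = (-18 + (1/54)*(-1/17)*(-613))*506 = (-18 + 613/918)*506 = -15911/918*506 = -4025483/459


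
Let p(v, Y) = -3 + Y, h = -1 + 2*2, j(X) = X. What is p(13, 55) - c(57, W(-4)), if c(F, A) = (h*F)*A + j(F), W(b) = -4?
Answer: 679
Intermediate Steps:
h = 3 (h = -1 + 4 = 3)
c(F, A) = F + 3*A*F (c(F, A) = (3*F)*A + F = 3*A*F + F = F + 3*A*F)
p(13, 55) - c(57, W(-4)) = (-3 + 55) - 57*(1 + 3*(-4)) = 52 - 57*(1 - 12) = 52 - 57*(-11) = 52 - 1*(-627) = 52 + 627 = 679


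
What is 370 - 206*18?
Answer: -3338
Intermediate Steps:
370 - 206*18 = 370 - 3708 = -3338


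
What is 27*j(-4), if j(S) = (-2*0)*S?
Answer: 0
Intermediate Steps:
j(S) = 0 (j(S) = 0*S = 0)
27*j(-4) = 27*0 = 0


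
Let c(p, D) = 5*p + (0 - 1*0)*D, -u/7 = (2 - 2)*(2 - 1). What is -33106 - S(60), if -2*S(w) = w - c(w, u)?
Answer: -33226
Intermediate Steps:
u = 0 (u = -7*(2 - 2)*(2 - 1) = -0 = -7*0 = 0)
c(p, D) = 5*p (c(p, D) = 5*p + (0 + 0)*D = 5*p + 0*D = 5*p + 0 = 5*p)
S(w) = 2*w (S(w) = -(w - 5*w)/2 = -(-2)*w = 2*w)
-33106 - S(60) = -33106 - 2*60 = -33106 - 1*120 = -33106 - 120 = -33226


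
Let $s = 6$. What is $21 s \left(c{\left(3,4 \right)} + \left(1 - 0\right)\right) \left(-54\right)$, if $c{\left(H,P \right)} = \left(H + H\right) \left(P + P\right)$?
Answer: $-333396$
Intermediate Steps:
$c{\left(H,P \right)} = 4 H P$ ($c{\left(H,P \right)} = 2 H 2 P = 4 H P$)
$21 s \left(c{\left(3,4 \right)} + \left(1 - 0\right)\right) \left(-54\right) = 21 \cdot 6 \left(4 \cdot 3 \cdot 4 + \left(1 - 0\right)\right) \left(-54\right) = 21 \cdot 6 \left(48 + \left(1 + 0\right)\right) \left(-54\right) = 21 \cdot 6 \left(48 + 1\right) \left(-54\right) = 21 \cdot 6 \cdot 49 \left(-54\right) = 21 \cdot 294 \left(-54\right) = 6174 \left(-54\right) = -333396$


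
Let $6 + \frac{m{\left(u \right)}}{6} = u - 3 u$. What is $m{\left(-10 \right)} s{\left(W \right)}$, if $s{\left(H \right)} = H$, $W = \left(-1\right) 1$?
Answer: $-84$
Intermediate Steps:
$W = -1$
$m{\left(u \right)} = -36 - 12 u$ ($m{\left(u \right)} = -36 + 6 \left(u - 3 u\right) = -36 + 6 \left(- 2 u\right) = -36 - 12 u$)
$m{\left(-10 \right)} s{\left(W \right)} = \left(-36 - -120\right) \left(-1\right) = \left(-36 + 120\right) \left(-1\right) = 84 \left(-1\right) = -84$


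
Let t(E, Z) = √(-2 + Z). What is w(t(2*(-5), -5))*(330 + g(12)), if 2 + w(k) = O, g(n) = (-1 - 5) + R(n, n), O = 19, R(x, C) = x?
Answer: 5712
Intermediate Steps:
g(n) = -6 + n (g(n) = (-1 - 5) + n = -6 + n)
w(k) = 17 (w(k) = -2 + 19 = 17)
w(t(2*(-5), -5))*(330 + g(12)) = 17*(330 + (-6 + 12)) = 17*(330 + 6) = 17*336 = 5712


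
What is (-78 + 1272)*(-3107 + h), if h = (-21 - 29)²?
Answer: -724758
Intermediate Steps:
h = 2500 (h = (-50)² = 2500)
(-78 + 1272)*(-3107 + h) = (-78 + 1272)*(-3107 + 2500) = 1194*(-607) = -724758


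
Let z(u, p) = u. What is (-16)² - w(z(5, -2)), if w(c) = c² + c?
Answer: 226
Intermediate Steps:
w(c) = c + c²
(-16)² - w(z(5, -2)) = (-16)² - 5*(1 + 5) = 256 - 5*6 = 256 - 1*30 = 256 - 30 = 226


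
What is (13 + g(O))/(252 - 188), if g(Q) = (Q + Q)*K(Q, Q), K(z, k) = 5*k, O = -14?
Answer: 1973/64 ≈ 30.828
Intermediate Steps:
g(Q) = 10*Q**2 (g(Q) = (Q + Q)*(5*Q) = (2*Q)*(5*Q) = 10*Q**2)
(13 + g(O))/(252 - 188) = (13 + 10*(-14)**2)/(252 - 188) = (13 + 10*196)/64 = (13 + 1960)*(1/64) = 1973*(1/64) = 1973/64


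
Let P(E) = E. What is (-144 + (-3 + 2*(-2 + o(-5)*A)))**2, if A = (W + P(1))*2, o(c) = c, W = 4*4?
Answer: 241081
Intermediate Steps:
W = 16
A = 34 (A = (16 + 1)*2 = 17*2 = 34)
(-144 + (-3 + 2*(-2 + o(-5)*A)))**2 = (-144 + (-3 + 2*(-2 - 5*34)))**2 = (-144 + (-3 + 2*(-2 - 170)))**2 = (-144 + (-3 + 2*(-172)))**2 = (-144 + (-3 - 344))**2 = (-144 - 347)**2 = (-491)**2 = 241081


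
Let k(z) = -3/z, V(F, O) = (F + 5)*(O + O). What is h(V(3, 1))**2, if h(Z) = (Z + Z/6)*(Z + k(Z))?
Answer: 3136441/36 ≈ 87123.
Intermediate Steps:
V(F, O) = 2*O*(5 + F) (V(F, O) = (5 + F)*(2*O) = 2*O*(5 + F))
h(Z) = 7*Z*(Z - 3/Z)/6 (h(Z) = (Z + Z/6)*(Z - 3/Z) = (7*Z/6)*(Z - 3/Z) = 7*Z*(Z - 3/Z)/6)
h(V(3, 1))**2 = (-7/2 + 7*(2*1*(5 + 3))**2/6)**2 = (-7/2 + 7*(2*1*8)**2/6)**2 = (-7/2 + (7/6)*16**2)**2 = (-7/2 + (7/6)*256)**2 = (-7/2 + 896/3)**2 = (1771/6)**2 = 3136441/36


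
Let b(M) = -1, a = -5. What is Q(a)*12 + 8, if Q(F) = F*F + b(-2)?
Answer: 296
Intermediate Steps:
Q(F) = -1 + F**2 (Q(F) = F*F - 1 = F**2 - 1 = -1 + F**2)
Q(a)*12 + 8 = (-1 + (-5)**2)*12 + 8 = (-1 + 25)*12 + 8 = 24*12 + 8 = 288 + 8 = 296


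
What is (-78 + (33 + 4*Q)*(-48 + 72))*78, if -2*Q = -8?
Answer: 85644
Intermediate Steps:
Q = 4 (Q = -½*(-8) = 4)
(-78 + (33 + 4*Q)*(-48 + 72))*78 = (-78 + (33 + 4*4)*(-48 + 72))*78 = (-78 + (33 + 16)*24)*78 = (-78 + 49*24)*78 = (-78 + 1176)*78 = 1098*78 = 85644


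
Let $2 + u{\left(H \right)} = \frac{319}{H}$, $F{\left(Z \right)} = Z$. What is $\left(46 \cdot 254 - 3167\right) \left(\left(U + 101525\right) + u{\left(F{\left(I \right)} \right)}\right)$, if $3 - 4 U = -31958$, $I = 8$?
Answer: $\frac{7464511725}{8} \approx 9.3306 \cdot 10^{8}$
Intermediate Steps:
$U = \frac{31961}{4}$ ($U = \frac{3}{4} - - \frac{15979}{2} = \frac{3}{4} + \frac{15979}{2} = \frac{31961}{4} \approx 7990.3$)
$u{\left(H \right)} = -2 + \frac{319}{H}$
$\left(46 \cdot 254 - 3167\right) \left(\left(U + 101525\right) + u{\left(F{\left(I \right)} \right)}\right) = \left(46 \cdot 254 - 3167\right) \left(\left(\frac{31961}{4} + 101525\right) - \left(2 - \frac{319}{8}\right)\right) = \left(11684 - 3167\right) \left(\frac{438061}{4} + \left(-2 + 319 \cdot \frac{1}{8}\right)\right) = 8517 \left(\frac{438061}{4} + \left(-2 + \frac{319}{8}\right)\right) = 8517 \left(\frac{438061}{4} + \frac{303}{8}\right) = 8517 \cdot \frac{876425}{8} = \frac{7464511725}{8}$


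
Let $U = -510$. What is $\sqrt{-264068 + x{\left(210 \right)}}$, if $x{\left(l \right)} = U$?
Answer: $i \sqrt{264578} \approx 514.37 i$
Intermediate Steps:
$x{\left(l \right)} = -510$
$\sqrt{-264068 + x{\left(210 \right)}} = \sqrt{-264068 - 510} = \sqrt{-264578} = i \sqrt{264578}$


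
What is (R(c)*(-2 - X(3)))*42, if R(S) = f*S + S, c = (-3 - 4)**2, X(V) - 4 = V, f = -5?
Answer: 74088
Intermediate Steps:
X(V) = 4 + V
c = 49 (c = (-7)**2 = 49)
R(S) = -4*S (R(S) = -5*S + S = -4*S)
(R(c)*(-2 - X(3)))*42 = ((-4*49)*(-2 - (4 + 3)))*42 = -196*(-2 - 1*7)*42 = -196*(-2 - 7)*42 = -196*(-9)*42 = 1764*42 = 74088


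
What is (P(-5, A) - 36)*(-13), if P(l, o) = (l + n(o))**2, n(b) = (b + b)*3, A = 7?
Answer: -17329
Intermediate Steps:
n(b) = 6*b (n(b) = (2*b)*3 = 6*b)
P(l, o) = (l + 6*o)**2
(P(-5, A) - 36)*(-13) = ((-5 + 6*7)**2 - 36)*(-13) = ((-5 + 42)**2 - 36)*(-13) = (37**2 - 36)*(-13) = (1369 - 36)*(-13) = 1333*(-13) = -17329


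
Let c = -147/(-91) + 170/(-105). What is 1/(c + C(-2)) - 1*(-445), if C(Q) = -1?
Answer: 121657/274 ≈ 444.00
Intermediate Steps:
c = -1/273 (c = -147*(-1/91) + 170*(-1/105) = 21/13 - 34/21 = -1/273 ≈ -0.0036630)
1/(c + C(-2)) - 1*(-445) = 1/(-1/273 - 1) - 1*(-445) = 1/(-274/273) + 445 = -273/274 + 445 = 121657/274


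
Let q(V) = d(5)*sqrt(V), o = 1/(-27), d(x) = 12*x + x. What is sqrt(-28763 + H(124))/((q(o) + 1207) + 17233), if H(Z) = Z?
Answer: 9*sqrt(28639)/(5*(-33192*I + 13*sqrt(3))) ≈ 6.2257e-6 + 0.0091774*I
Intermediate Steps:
d(x) = 13*x
o = -1/27 ≈ -0.037037
q(V) = 65*sqrt(V) (q(V) = (13*5)*sqrt(V) = 65*sqrt(V))
sqrt(-28763 + H(124))/((q(o) + 1207) + 17233) = sqrt(-28763 + 124)/((65*sqrt(-1/27) + 1207) + 17233) = sqrt(-28639)/((65*(I*sqrt(3)/9) + 1207) + 17233) = (I*sqrt(28639))/((65*I*sqrt(3)/9 + 1207) + 17233) = (I*sqrt(28639))/((1207 + 65*I*sqrt(3)/9) + 17233) = (I*sqrt(28639))/(18440 + 65*I*sqrt(3)/9) = I*sqrt(28639)/(18440 + 65*I*sqrt(3)/9)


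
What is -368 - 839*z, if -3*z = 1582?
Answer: 1326194/3 ≈ 4.4206e+5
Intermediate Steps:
z = -1582/3 (z = -⅓*1582 = -1582/3 ≈ -527.33)
-368 - 839*z = -368 - 839*(-1582/3) = -368 + 1327298/3 = 1326194/3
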